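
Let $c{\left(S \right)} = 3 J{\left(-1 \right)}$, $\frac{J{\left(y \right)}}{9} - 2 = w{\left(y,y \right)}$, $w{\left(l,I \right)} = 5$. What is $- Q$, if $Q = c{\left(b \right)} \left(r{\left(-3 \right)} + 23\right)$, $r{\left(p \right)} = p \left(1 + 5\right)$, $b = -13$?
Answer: $-945$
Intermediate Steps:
$J{\left(y \right)} = 63$ ($J{\left(y \right)} = 18 + 9 \cdot 5 = 18 + 45 = 63$)
$r{\left(p \right)} = 6 p$ ($r{\left(p \right)} = p 6 = 6 p$)
$c{\left(S \right)} = 189$ ($c{\left(S \right)} = 3 \cdot 63 = 189$)
$Q = 945$ ($Q = 189 \left(6 \left(-3\right) + 23\right) = 189 \left(-18 + 23\right) = 189 \cdot 5 = 945$)
$- Q = \left(-1\right) 945 = -945$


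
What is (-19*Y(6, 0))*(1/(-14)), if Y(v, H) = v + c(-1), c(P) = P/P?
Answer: 19/2 ≈ 9.5000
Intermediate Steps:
c(P) = 1
Y(v, H) = 1 + v (Y(v, H) = v + 1 = 1 + v)
(-19*Y(6, 0))*(1/(-14)) = (-19*(1 + 6))*(1/(-14)) = (-19*7)*(1*(-1/14)) = -133*(-1/14) = 19/2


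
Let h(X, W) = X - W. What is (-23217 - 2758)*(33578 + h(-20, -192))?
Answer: -876656250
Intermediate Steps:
(-23217 - 2758)*(33578 + h(-20, -192)) = (-23217 - 2758)*(33578 + (-20 - 1*(-192))) = -25975*(33578 + (-20 + 192)) = -25975*(33578 + 172) = -25975*33750 = -876656250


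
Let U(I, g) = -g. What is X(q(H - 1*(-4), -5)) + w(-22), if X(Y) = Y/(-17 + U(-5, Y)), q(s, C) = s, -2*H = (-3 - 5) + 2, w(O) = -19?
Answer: -463/24 ≈ -19.292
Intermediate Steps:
H = 3 (H = -((-3 - 5) + 2)/2 = -(-8 + 2)/2 = -½*(-6) = 3)
X(Y) = Y/(-17 - Y)
X(q(H - 1*(-4), -5)) + w(-22) = -(3 - 1*(-4))/(17 + (3 - 1*(-4))) - 19 = -(3 + 4)/(17 + (3 + 4)) - 19 = -1*7/(17 + 7) - 19 = -1*7/24 - 19 = -1*7*1/24 - 19 = -7/24 - 19 = -463/24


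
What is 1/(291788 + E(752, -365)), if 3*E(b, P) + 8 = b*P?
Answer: 1/200292 ≈ 4.9927e-6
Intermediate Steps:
E(b, P) = -8/3 + P*b/3 (E(b, P) = -8/3 + (b*P)/3 = -8/3 + (P*b)/3 = -8/3 + P*b/3)
1/(291788 + E(752, -365)) = 1/(291788 + (-8/3 + (⅓)*(-365)*752)) = 1/(291788 + (-8/3 - 274480/3)) = 1/(291788 - 91496) = 1/200292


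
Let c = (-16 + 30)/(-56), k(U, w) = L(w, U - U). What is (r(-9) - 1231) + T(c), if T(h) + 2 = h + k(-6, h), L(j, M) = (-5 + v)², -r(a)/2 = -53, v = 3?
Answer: -4493/4 ≈ -1123.3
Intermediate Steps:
r(a) = 106 (r(a) = -2*(-53) = 106)
L(j, M) = 4 (L(j, M) = (-5 + 3)² = (-2)² = 4)
k(U, w) = 4
c = -¼ (c = 14*(-1/56) = -¼ ≈ -0.25000)
T(h) = 2 + h (T(h) = -2 + (h + 4) = -2 + (4 + h) = 2 + h)
(r(-9) - 1231) + T(c) = (106 - 1231) + (2 - ¼) = -1125 + 7/4 = -4493/4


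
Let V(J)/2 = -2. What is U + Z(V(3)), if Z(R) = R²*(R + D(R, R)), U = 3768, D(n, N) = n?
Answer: 3640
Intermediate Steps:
V(J) = -4 (V(J) = 2*(-2) = -4)
Z(R) = 2*R³ (Z(R) = R²*(R + R) = R²*(2*R) = 2*R³)
U + Z(V(3)) = 3768 + 2*(-4)³ = 3768 + 2*(-64) = 3768 - 128 = 3640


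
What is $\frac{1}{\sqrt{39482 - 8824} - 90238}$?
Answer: $- \frac{45119}{4071432993} - \frac{\sqrt{30658}}{8142865986} \approx -1.1103 \cdot 10^{-5}$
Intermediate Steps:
$\frac{1}{\sqrt{39482 - 8824} - 90238} = \frac{1}{\sqrt{30658} - 90238} = \frac{1}{-90238 + \sqrt{30658}}$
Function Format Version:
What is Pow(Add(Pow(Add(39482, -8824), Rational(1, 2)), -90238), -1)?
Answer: Add(Rational(-45119, 4071432993), Mul(Rational(-1, 8142865986), Pow(30658, Rational(1, 2)))) ≈ -1.1103e-5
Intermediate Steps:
Pow(Add(Pow(Add(39482, -8824), Rational(1, 2)), -90238), -1) = Pow(Add(Pow(30658, Rational(1, 2)), -90238), -1) = Pow(Add(-90238, Pow(30658, Rational(1, 2))), -1)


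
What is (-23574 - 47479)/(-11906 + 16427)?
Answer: -71053/4521 ≈ -15.716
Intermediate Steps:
(-23574 - 47479)/(-11906 + 16427) = -71053/4521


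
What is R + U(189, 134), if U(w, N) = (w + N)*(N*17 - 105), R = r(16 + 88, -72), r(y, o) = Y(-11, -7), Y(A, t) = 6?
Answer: 701885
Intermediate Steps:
r(y, o) = 6
R = 6
U(w, N) = (-105 + 17*N)*(N + w) (U(w, N) = (N + w)*(17*N - 105) = (N + w)*(-105 + 17*N) = (-105 + 17*N)*(N + w))
R + U(189, 134) = 6 + (-105*134 - 105*189 + 17*134**2 + 17*134*189) = 6 + (-14070 - 19845 + 17*17956 + 430542) = 6 + (-14070 - 19845 + 305252 + 430542) = 6 + 701879 = 701885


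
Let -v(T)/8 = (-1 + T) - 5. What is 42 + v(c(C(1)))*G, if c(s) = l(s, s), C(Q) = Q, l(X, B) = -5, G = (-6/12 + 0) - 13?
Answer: -1146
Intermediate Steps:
G = -27/2 (G = (-6*1/12 + 0) - 13 = (-1/2 + 0) - 13 = -1/2 - 13 = -27/2 ≈ -13.500)
c(s) = -5
v(T) = 48 - 8*T (v(T) = -8*((-1 + T) - 5) = -8*(-6 + T) = 48 - 8*T)
42 + v(c(C(1)))*G = 42 + (48 - 8*(-5))*(-27/2) = 42 + (48 + 40)*(-27/2) = 42 + 88*(-27/2) = 42 - 1188 = -1146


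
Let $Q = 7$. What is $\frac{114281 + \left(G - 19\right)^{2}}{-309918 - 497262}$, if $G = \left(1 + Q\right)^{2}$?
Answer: $- \frac{58153}{403590} \approx -0.14409$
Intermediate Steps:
$G = 64$ ($G = \left(1 + 7\right)^{2} = 8^{2} = 64$)
$\frac{114281 + \left(G - 19\right)^{2}}{-309918 - 497262} = \frac{114281 + \left(64 - 19\right)^{2}}{-309918 - 497262} = \frac{114281 + 45^{2}}{-807180} = \left(114281 + 2025\right) \left(- \frac{1}{807180}\right) = 116306 \left(- \frac{1}{807180}\right) = - \frac{58153}{403590}$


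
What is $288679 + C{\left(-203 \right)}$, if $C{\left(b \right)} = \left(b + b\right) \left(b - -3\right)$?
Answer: $369879$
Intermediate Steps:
$C{\left(b \right)} = 2 b \left(3 + b\right)$ ($C{\left(b \right)} = 2 b \left(b + \left(-117 + 120\right)\right) = 2 b \left(b + 3\right) = 2 b \left(3 + b\right)$)
$288679 + C{\left(-203 \right)} = 288679 + 2 \left(-203\right) \left(3 - 203\right) = 288679 + 2 \left(-203\right) \left(-200\right) = 288679 + 81200 = 369879$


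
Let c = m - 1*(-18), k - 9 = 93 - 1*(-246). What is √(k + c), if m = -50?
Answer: 2*√79 ≈ 17.776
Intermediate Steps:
k = 348 (k = 9 + (93 - 1*(-246)) = 9 + (93 + 246) = 9 + 339 = 348)
c = -32 (c = -50 - 1*(-18) = -50 + 18 = -32)
√(k + c) = √(348 - 32) = √316 = 2*√79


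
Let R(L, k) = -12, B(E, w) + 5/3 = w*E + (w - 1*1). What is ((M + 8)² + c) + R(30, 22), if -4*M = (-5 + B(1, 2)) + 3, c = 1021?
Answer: 38725/36 ≈ 1075.7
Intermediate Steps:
B(E, w) = -8/3 + w + E*w (B(E, w) = -5/3 + (w*E + (w - 1*1)) = -5/3 + (E*w + (w - 1)) = -5/3 + (E*w + (-1 + w)) = -5/3 + (-1 + w + E*w) = -8/3 + w + E*w)
M = ⅙ (M = -((-5 + (-8/3 + 2 + 1*2)) + 3)/4 = -((-5 + (-8/3 + 2 + 2)) + 3)/4 = -((-5 + 4/3) + 3)/4 = -(-11/3 + 3)/4 = -¼*(-⅔) = ⅙ ≈ 0.16667)
((M + 8)² + c) + R(30, 22) = ((⅙ + 8)² + 1021) - 12 = ((49/6)² + 1021) - 12 = (2401/36 + 1021) - 12 = 39157/36 - 12 = 38725/36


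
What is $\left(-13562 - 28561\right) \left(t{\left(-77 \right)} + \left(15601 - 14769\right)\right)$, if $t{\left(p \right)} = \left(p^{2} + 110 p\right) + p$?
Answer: $75231678$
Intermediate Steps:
$t{\left(p \right)} = p^{2} + 111 p$
$\left(-13562 - 28561\right) \left(t{\left(-77 \right)} + \left(15601 - 14769\right)\right) = \left(-13562 - 28561\right) \left(- 77 \left(111 - 77\right) + \left(15601 - 14769\right)\right) = - 42123 \left(\left(-77\right) 34 + \left(15601 - 14769\right)\right) = - 42123 \left(-2618 + 832\right) = \left(-42123\right) \left(-1786\right) = 75231678$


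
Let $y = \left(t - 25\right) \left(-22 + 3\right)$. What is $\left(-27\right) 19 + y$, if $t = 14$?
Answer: $-304$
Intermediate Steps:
$y = 209$ ($y = \left(14 - 25\right) \left(-22 + 3\right) = \left(-11\right) \left(-19\right) = 209$)
$\left(-27\right) 19 + y = \left(-27\right) 19 + 209 = -513 + 209 = -304$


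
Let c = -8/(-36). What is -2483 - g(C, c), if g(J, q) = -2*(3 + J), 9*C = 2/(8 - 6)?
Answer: -22291/9 ≈ -2476.8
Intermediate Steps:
c = 2/9 (c = -8*(-1/36) = 2/9 ≈ 0.22222)
C = ⅑ (C = (2/(8 - 6))/9 = (2/2)/9 = (2*(½))/9 = (⅑)*1 = ⅑ ≈ 0.11111)
g(J, q) = -6 - 2*J
-2483 - g(C, c) = -2483 - (-6 - 2*⅑) = -2483 - (-6 - 2/9) = -2483 - 1*(-56/9) = -2483 + 56/9 = -22291/9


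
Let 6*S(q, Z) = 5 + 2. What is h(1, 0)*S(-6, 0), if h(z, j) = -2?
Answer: -7/3 ≈ -2.3333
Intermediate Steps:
S(q, Z) = 7/6 (S(q, Z) = (5 + 2)/6 = (1/6)*7 = 7/6)
h(1, 0)*S(-6, 0) = -2*7/6 = -7/3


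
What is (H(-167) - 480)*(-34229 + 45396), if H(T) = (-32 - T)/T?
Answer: -896654265/167 ≈ -5.3692e+6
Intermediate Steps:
H(T) = (-32 - T)/T
(H(-167) - 480)*(-34229 + 45396) = ((-32 - 1*(-167))/(-167) - 480)*(-34229 + 45396) = (-(-32 + 167)/167 - 480)*11167 = (-1/167*135 - 480)*11167 = (-135/167 - 480)*11167 = -80295/167*11167 = -896654265/167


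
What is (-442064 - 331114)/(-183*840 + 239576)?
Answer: -386589/42928 ≈ -9.0055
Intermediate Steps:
(-442064 - 331114)/(-183*840 + 239576) = -773178/(-153720 + 239576) = -773178/85856 = -773178*1/85856 = -386589/42928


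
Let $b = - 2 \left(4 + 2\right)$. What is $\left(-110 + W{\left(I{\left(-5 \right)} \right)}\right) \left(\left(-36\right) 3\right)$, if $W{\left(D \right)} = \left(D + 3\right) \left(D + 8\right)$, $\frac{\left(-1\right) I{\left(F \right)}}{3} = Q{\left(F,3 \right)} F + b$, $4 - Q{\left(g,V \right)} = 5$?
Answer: $-63288$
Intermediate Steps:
$Q{\left(g,V \right)} = -1$ ($Q{\left(g,V \right)} = 4 - 5 = -1$)
$b = -12$ ($b = \left(-2\right) 6 = -12$)
$I{\left(F \right)} = 36 + 3 F$ ($I{\left(F \right)} = - 3 \left(- F - 12\right) = - 3 \left(-12 - F\right) = 36 + 3 F$)
$W{\left(D \right)} = \left(3 + D\right) \left(8 + D\right)$
$\left(-110 + W{\left(I{\left(-5 \right)} \right)}\right) \left(\left(-36\right) 3\right) = \left(-110 + \left(24 + \left(36 + 3 \left(-5\right)\right)^{2} + 11 \left(36 + 3 \left(-5\right)\right)\right)\right) \left(\left(-36\right) 3\right) = \left(-110 + \left(24 + \left(36 - 15\right)^{2} + 11 \left(36 - 15\right)\right)\right) \left(-108\right) = \left(-110 + \left(24 + 21^{2} + 11 \cdot 21\right)\right) \left(-108\right) = \left(-110 + \left(24 + 441 + 231\right)\right) \left(-108\right) = \left(-110 + 696\right) \left(-108\right) = 586 \left(-108\right) = -63288$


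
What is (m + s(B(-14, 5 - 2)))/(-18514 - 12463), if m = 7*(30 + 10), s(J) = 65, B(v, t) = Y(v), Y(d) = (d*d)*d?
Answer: -345/30977 ≈ -0.011137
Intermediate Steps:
Y(d) = d³ (Y(d) = d²*d = d³)
B(v, t) = v³
m = 280 (m = 7*40 = 280)
(m + s(B(-14, 5 - 2)))/(-18514 - 12463) = (280 + 65)/(-18514 - 12463) = 345/(-30977) = 345*(-1/30977) = -345/30977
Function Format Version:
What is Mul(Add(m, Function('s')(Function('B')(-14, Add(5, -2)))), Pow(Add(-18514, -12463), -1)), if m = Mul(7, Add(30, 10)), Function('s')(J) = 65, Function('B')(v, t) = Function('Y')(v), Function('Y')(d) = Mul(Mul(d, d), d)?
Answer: Rational(-345, 30977) ≈ -0.011137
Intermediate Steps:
Function('Y')(d) = Pow(d, 3) (Function('Y')(d) = Mul(Pow(d, 2), d) = Pow(d, 3))
Function('B')(v, t) = Pow(v, 3)
m = 280 (m = Mul(7, 40) = 280)
Mul(Add(m, Function('s')(Function('B')(-14, Add(5, -2)))), Pow(Add(-18514, -12463), -1)) = Mul(Add(280, 65), Pow(Add(-18514, -12463), -1)) = Mul(345, Pow(-30977, -1)) = Mul(345, Rational(-1, 30977)) = Rational(-345, 30977)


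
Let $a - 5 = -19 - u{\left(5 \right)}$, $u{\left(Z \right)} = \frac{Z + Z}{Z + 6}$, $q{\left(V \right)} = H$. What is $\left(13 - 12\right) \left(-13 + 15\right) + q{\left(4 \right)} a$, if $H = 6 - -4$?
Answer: $- \frac{1618}{11} \approx -147.09$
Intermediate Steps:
$H = 10$ ($H = 6 + 4 = 10$)
$q{\left(V \right)} = 10$
$u{\left(Z \right)} = \frac{2 Z}{6 + Z}$
$a = - \frac{164}{11}$ ($a = 5 - \left(19 + 2 \cdot 5 \frac{1}{6 + 5}\right) = 5 - \left(19 + 2 \cdot 5 \cdot \frac{1}{11}\right) = 5 - \frac{219}{11} = - \frac{164}{11} \approx -14.909$)
$\left(13 - 12\right) \left(-13 + 15\right) + q{\left(4 \right)} a = \left(13 - 12\right) \left(-13 + 15\right) + 10 \left(- \frac{164}{11}\right) = 1 \cdot 2 - \frac{1640}{11} = 2 - \frac{1640}{11} = - \frac{1618}{11}$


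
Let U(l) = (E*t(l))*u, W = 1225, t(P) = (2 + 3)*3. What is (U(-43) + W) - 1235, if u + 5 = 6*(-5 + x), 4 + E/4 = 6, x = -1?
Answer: -4930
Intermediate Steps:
t(P) = 15 (t(P) = 5*3 = 15)
E = 8 (E = -16 + 4*6 = -16 + 24 = 8)
u = -41 (u = -5 + 6*(-5 - 1) = -5 + 6*(-6) = -5 - 36 = -41)
U(l) = -4920 (U(l) = (8*15)*(-41) = 120*(-41) = -4920)
(U(-43) + W) - 1235 = (-4920 + 1225) - 1235 = -3695 - 1235 = -4930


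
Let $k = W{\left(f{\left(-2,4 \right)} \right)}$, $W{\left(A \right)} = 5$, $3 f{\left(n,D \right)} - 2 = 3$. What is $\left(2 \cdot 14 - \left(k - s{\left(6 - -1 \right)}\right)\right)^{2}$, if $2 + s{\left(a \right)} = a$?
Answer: $784$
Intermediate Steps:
$f{\left(n,D \right)} = \frac{5}{3}$ ($f{\left(n,D \right)} = \frac{2}{3} + \frac{1}{3} \cdot 3 = \frac{2}{3} + 1 = \frac{5}{3}$)
$k = 5$
$s{\left(a \right)} = -2 + a$
$\left(2 \cdot 14 - \left(k - s{\left(6 - -1 \right)}\right)\right)^{2} = \left(2 \cdot 14 + \left(\left(-2 + \left(6 - -1\right)\right) - 5\right)\right)^{2} = \left(28 + \left(\left(-2 + \left(6 + 1\right)\right) - 5\right)\right)^{2} = \left(28 + \left(\left(-2 + 7\right) - 5\right)\right)^{2} = \left(28 + \left(5 - 5\right)\right)^{2} = \left(28 + 0\right)^{2} = 28^{2} = 784$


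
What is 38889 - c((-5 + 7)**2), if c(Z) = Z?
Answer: 38885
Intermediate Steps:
38889 - c((-5 + 7)**2) = 38889 - (-5 + 7)**2 = 38889 - 1*2**2 = 38889 - 1*4 = 38889 - 4 = 38885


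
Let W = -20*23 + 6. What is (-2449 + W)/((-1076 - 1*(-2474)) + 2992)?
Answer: -2903/4390 ≈ -0.66128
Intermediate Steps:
W = -454 (W = -460 + 6 = -454)
(-2449 + W)/((-1076 - 1*(-2474)) + 2992) = (-2449 - 454)/((-1076 - 1*(-2474)) + 2992) = -2903/((-1076 + 2474) + 2992) = -2903/(1398 + 2992) = -2903/4390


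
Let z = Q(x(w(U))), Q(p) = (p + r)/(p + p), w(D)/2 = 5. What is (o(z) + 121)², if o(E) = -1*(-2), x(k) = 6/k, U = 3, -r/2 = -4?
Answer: 15129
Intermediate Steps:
r = 8 (r = -2*(-4) = 8)
w(D) = 10 (w(D) = 2*5 = 10)
Q(p) = (8 + p)/(2*p) (Q(p) = (p + 8)/(p + p) = (8 + p)/((2*p)) = (8 + p)*(1/(2*p)) = (8 + p)/(2*p))
z = 43/6 (z = (8 + 6/10)/(2*((6/10))) = (8 + 6*(⅒))/(2*((6*(⅒)))) = (8 + ⅗)/(2*(⅗)) = (½)*(5/3)*(43/5) = 43/6 ≈ 7.1667)
o(E) = 2
(o(z) + 121)² = (2 + 121)² = 123² = 15129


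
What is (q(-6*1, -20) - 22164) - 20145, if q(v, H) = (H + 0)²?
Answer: -41909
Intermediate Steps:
q(v, H) = H²
(q(-6*1, -20) - 22164) - 20145 = ((-20)² - 22164) - 20145 = (400 - 22164) - 20145 = -21764 - 20145 = -41909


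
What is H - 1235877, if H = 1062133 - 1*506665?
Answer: -680409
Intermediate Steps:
H = 555468 (H = 1062133 - 506665 = 555468)
H - 1235877 = 555468 - 1235877 = -680409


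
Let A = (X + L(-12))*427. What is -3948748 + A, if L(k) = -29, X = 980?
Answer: -3542671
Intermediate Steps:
A = 406077 (A = (980 - 29)*427 = 951*427 = 406077)
-3948748 + A = -3948748 + 406077 = -3542671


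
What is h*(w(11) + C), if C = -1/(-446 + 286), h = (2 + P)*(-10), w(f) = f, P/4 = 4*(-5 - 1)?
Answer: 82767/8 ≈ 10346.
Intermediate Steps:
P = -96 (P = 4*(4*(-5 - 1)) = 4*(4*(-6)) = 4*(-24) = -96)
h = 940 (h = (2 - 96)*(-10) = -94*(-10) = 940)
C = 1/160 (C = -1/(-160) = -1*(-1/160) = 1/160 ≈ 0.0062500)
h*(w(11) + C) = 940*(11 + 1/160) = 940*(1761/160) = 82767/8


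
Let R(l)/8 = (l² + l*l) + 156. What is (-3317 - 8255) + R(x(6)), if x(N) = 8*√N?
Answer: -4180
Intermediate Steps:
R(l) = 1248 + 16*l² (R(l) = 8*((l² + l*l) + 156) = 8*((l² + l²) + 156) = 8*(2*l² + 156) = 8*(156 + 2*l²) = 1248 + 16*l²)
(-3317 - 8255) + R(x(6)) = (-3317 - 8255) + (1248 + 16*(8*√6)²) = -11572 + (1248 + 16*384) = -11572 + (1248 + 6144) = -11572 + 7392 = -4180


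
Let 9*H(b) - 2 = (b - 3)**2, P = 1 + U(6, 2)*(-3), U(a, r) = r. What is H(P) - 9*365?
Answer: -9833/3 ≈ -3277.7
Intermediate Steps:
P = -5 (P = 1 + 2*(-3) = 1 - 6 = -5)
H(b) = 2/9 + (-3 + b)**2/9 (H(b) = 2/9 + (b - 3)**2/9 = 2/9 + (-3 + b)**2/9)
H(P) - 9*365 = (2/9 + (-3 - 5)**2/9) - 9*365 = (2/9 + (1/9)*(-8)**2) - 1*3285 = (2/9 + (1/9)*64) - 3285 = (2/9 + 64/9) - 3285 = 22/3 - 3285 = -9833/3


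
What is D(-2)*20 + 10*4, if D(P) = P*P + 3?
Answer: 180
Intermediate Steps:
D(P) = 3 + P² (D(P) = P² + 3 = 3 + P²)
D(-2)*20 + 10*4 = (3 + (-2)²)*20 + 10*4 = (3 + 4)*20 + 40 = 7*20 + 40 = 140 + 40 = 180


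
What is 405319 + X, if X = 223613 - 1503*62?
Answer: 535746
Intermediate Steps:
X = 130427 (X = 223613 - 1*93186 = 223613 - 93186 = 130427)
405319 + X = 405319 + 130427 = 535746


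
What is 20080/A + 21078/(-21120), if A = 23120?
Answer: -131737/1017280 ≈ -0.12950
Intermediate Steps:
20080/A + 21078/(-21120) = 20080/23120 + 21078/(-21120) = 20080*(1/23120) + 21078*(-1/21120) = 251/289 - 3513/3520 = -131737/1017280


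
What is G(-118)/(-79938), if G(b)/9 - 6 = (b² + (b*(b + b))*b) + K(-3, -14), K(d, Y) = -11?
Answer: 3272145/8882 ≈ 368.40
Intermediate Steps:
G(b) = -45 + 9*b² + 18*b³ (G(b) = 54 + 9*((b² + (b*(b + b))*b) - 11) = 54 + 9*((b² + (b*(2*b))*b) - 11) = 54 + 9*((b² + (2*b²)*b) - 11) = 54 + 9*((b² + 2*b³) - 11) = 54 + 9*(-11 + b² + 2*b³) = 54 + (-99 + 9*b² + 18*b³) = -45 + 9*b² + 18*b³)
G(-118)/(-79938) = (-45 + 9*(-118)² + 18*(-118)³)/(-79938) = (-45 + 9*13924 + 18*(-1643032))*(-1/79938) = (-45 + 125316 - 29574576)*(-1/79938) = -29449305*(-1/79938) = 3272145/8882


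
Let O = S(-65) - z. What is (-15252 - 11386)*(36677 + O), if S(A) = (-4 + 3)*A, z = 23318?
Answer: -357588512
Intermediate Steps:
S(A) = -A
O = -23253 (O = -1*(-65) - 1*23318 = 65 - 23318 = -23253)
(-15252 - 11386)*(36677 + O) = (-15252 - 11386)*(36677 - 23253) = -26638*13424 = -357588512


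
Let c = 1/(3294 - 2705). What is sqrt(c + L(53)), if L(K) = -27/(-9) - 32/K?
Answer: 2*sqrt(584194938)/31217 ≈ 1.5485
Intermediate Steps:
c = 1/589 ≈ 0.0016978
L(K) = 3 - 32/K (L(K) = -27*(-1/9) - 32/K = 3 - 32/K)
sqrt(c + L(53)) = sqrt(1/589 + (3 - 32/53)) = sqrt(1/589 + 127/53) = sqrt(74856/31217) = 2*sqrt(584194938)/31217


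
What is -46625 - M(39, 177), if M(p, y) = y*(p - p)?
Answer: -46625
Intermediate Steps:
M(p, y) = 0 (M(p, y) = y*0 = 0)
-46625 - M(39, 177) = -46625 - 1*0 = -46625 + 0 = -46625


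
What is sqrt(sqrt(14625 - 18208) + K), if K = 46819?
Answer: sqrt(46819 + I*sqrt(3583)) ≈ 216.38 + 0.138*I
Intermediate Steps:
sqrt(sqrt(14625 - 18208) + K) = sqrt(sqrt(14625 - 18208) + 46819) = sqrt(sqrt(-3583) + 46819) = sqrt(I*sqrt(3583) + 46819) = sqrt(46819 + I*sqrt(3583))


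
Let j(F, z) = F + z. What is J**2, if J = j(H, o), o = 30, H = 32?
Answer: 3844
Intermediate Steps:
J = 62 (J = 32 + 30 = 62)
J**2 = 62**2 = 3844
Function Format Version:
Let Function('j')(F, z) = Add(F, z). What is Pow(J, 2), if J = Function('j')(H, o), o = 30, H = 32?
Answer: 3844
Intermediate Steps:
J = 62 (J = Add(32, 30) = 62)
Pow(J, 2) = Pow(62, 2) = 3844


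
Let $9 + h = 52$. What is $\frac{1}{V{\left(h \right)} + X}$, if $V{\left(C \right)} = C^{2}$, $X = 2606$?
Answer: $\frac{1}{4455} \approx 0.00022447$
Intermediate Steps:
$h = 43$ ($h = -9 + 52 = 43$)
$\frac{1}{V{\left(h \right)} + X} = \frac{1}{43^{2} + 2606} = \frac{1}{1849 + 2606} = \frac{1}{4455}$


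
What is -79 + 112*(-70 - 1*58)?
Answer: -14415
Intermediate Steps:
-79 + 112*(-70 - 1*58) = -79 + 112*(-70 - 58) = -79 + 112*(-128) = -79 - 14336 = -14415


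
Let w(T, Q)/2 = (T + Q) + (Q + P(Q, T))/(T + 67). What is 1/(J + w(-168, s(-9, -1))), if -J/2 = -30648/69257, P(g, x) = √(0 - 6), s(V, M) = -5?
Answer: -2110178869842349/728045358137618939 + 484449736949*I*√6/2912181432550475756 ≈ -0.0028984 + 4.0748e-7*I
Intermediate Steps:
P(g, x) = I*√6 (P(g, x) = √(-6) = I*√6)
w(T, Q) = 2*Q + 2*T + 2*(Q + I*√6)/(67 + T) (w(T, Q) = 2*((T + Q) + (Q + I*√6)/(T + 67)) = 2*((Q + T) + (Q + I*√6)/(67 + T)) = 2*(Q + T + (Q + I*√6)/(67 + T)) = 2*Q + 2*T + 2*(Q + I*√6)/(67 + T))
J = 61296/69257 (J = -(-61296)/69257 = -2*(-30648/69257) = 61296/69257 ≈ 0.88505)
1/(J + w(-168, s(-9, -1))) = 1/(61296/69257 + 2*((-168)² + 67*(-168) + 68*(-5) + I*√6 - 5*(-168))/(67 - 168)) = 1/(61296/69257 + 2*(28224 - 11256 - 340 + I*√6 + 840)/(-101)) = 1/(61296/69257 + 2*(-1/101)*(17468 + I*√6)) = 1/(61296/69257 + (-34936/101 - 2*I*√6/101)) = 1/(-2413371656/6994957 - 2*I*√6/101)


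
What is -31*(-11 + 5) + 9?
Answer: 195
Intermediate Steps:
-31*(-11 + 5) + 9 = -31*(-6) + 9 = 186 + 9 = 195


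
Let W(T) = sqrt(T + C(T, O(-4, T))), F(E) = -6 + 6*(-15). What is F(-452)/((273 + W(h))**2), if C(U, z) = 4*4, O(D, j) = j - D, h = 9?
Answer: -24/19321 ≈ -0.0012422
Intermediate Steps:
F(E) = -96 (F(E) = -6 - 90 = -96)
C(U, z) = 16
W(T) = sqrt(16 + T) (W(T) = sqrt(T + 16) = sqrt(16 + T))
F(-452)/((273 + W(h))**2) = -96/(273 + sqrt(16 + 9))**2 = -96/(273 + sqrt(25))**2 = -96/(273 + 5)**2 = -96/(278**2) = -96/77284 = -96*1/77284 = -24/19321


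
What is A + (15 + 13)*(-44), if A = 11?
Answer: -1221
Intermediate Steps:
A + (15 + 13)*(-44) = 11 + (15 + 13)*(-44) = 11 + 28*(-44) = 11 - 1232 = -1221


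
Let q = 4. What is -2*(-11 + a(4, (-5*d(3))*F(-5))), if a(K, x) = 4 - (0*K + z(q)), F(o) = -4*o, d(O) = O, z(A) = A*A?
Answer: 46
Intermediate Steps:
z(A) = A²
a(K, x) = -12 (a(K, x) = 4 - (0*K + 4²) = 4 - (0 + 16) = 4 - 1*16 = 4 - 16 = -12)
-2*(-11 + a(4, (-5*d(3))*F(-5))) = -2*(-11 - 12) = -2*(-23) = 46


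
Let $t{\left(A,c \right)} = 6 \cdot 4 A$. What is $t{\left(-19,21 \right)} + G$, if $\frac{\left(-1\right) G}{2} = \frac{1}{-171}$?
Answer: $- \frac{77974}{171} \approx -455.99$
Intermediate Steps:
$t{\left(A,c \right)} = 24 A$
$G = \frac{2}{171}$ ($G = - \frac{2}{-171} = \left(-2\right) \left(- \frac{1}{171}\right) = \frac{2}{171} \approx 0.011696$)
$t{\left(-19,21 \right)} + G = 24 \left(-19\right) + \frac{2}{171} = -456 + \frac{2}{171} = - \frac{77974}{171}$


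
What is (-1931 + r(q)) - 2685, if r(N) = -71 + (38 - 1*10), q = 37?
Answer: -4659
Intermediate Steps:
r(N) = -43 (r(N) = -71 + (38 - 10) = -71 + 28 = -43)
(-1931 + r(q)) - 2685 = (-1931 - 43) - 2685 = -1974 - 2685 = -4659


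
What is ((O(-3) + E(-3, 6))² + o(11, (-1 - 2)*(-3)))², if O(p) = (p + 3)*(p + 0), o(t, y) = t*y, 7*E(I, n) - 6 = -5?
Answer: 23541904/2401 ≈ 9805.0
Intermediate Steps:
E(I, n) = ⅐ (E(I, n) = 6/7 + (⅐)*(-5) = 6/7 - 5/7 = ⅐)
O(p) = p*(3 + p) (O(p) = (3 + p)*p = p*(3 + p))
((O(-3) + E(-3, 6))² + o(11, (-1 - 2)*(-3)))² = ((-3*(3 - 3) + ⅐)² + 11*((-1 - 2)*(-3)))² = ((-3*0 + ⅐)² + 11*(-3*(-3)))² = ((0 + ⅐)² + 11*9)² = ((⅐)² + 99)² = (1/49 + 99)² = (4852/49)² = 23541904/2401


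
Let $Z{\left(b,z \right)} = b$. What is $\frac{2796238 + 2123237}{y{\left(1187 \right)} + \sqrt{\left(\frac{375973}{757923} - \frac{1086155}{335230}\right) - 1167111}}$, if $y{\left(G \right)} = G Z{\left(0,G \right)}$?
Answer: $- \frac{4919475 i \sqrt{61505368036828531523240106}}{8472529749953899} \approx - 4553.7 i$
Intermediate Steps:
$y{\left(G \right)} = 0$ ($y{\left(G \right)} = G 0 = 0$)
$\frac{2796238 + 2123237}{y{\left(1187 \right)} + \sqrt{\left(\frac{375973}{757923} - \frac{1086155}{335230}\right) - 1167111}} = \frac{2796238 + 2123237}{0 + \sqrt{\left(\frac{375973}{757923} - \frac{1086155}{335230}\right) - 1167111}} = \frac{4919475}{0 + \sqrt{\left(375973 \cdot \frac{1}{757923} - \frac{31033}{9578}\right) - 1167111}} = \frac{4919475}{0 + \sqrt{\left(\frac{375973}{757923} - \frac{31033}{9578}\right) - 1167111}} = \frac{4919475}{0 + \sqrt{- \frac{19919555065}{7259386494} - 1167111}} = \frac{4919475}{0 + \sqrt{- \frac{8472529749953899}{7259386494}}} = \frac{4919475}{0 + \frac{i \sqrt{61505368036828531523240106}}{7259386494}} = \frac{4919475}{\frac{1}{7259386494} i \sqrt{61505368036828531523240106}} = 4919475 \left(- \frac{i \sqrt{61505368036828531523240106}}{8472529749953899}\right) = - \frac{4919475 i \sqrt{61505368036828531523240106}}{8472529749953899}$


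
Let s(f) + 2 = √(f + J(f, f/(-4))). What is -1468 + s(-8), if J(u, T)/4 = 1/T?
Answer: -1470 + I*√6 ≈ -1470.0 + 2.4495*I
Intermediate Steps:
J(u, T) = 4/T
s(f) = -2 + √(f - 16/f) (s(f) = -2 + √(f + 4/((f/(-4)))) = -2 + √(f + 4/((f*(-¼)))) = -2 + √(f + 4/((-f/4))) = -2 + √(f + 4*(-4/f)) = -2 + √(f - 16/f))
-1468 + s(-8) = -1468 + (-2 + √(-8 - 16/(-8))) = -1468 + (-2 + √(-8 - 16*(-⅛))) = -1468 + (-2 + √(-8 + 2)) = -1468 + (-2 + √(-6)) = -1468 + (-2 + I*√6) = -1470 + I*√6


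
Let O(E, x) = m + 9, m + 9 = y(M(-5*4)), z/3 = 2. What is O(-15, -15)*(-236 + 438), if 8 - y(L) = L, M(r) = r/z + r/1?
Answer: 18988/3 ≈ 6329.3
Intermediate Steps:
z = 6 (z = 3*2 = 6)
M(r) = 7*r/6 (M(r) = r/6 + r/1 = r*(⅙) + r*1 = r/6 + r = 7*r/6)
y(L) = 8 - L
m = 67/3 (m = -9 + (8 - 7*(-5*4)/6) = -9 + (8 - 7*(-20)/6) = -9 + (8 - 1*(-70/3)) = -9 + (8 + 70/3) = -9 + 94/3 = 67/3 ≈ 22.333)
O(E, x) = 94/3 (O(E, x) = 67/3 + 9 = 94/3)
O(-15, -15)*(-236 + 438) = 94*(-236 + 438)/3 = (94/3)*202 = 18988/3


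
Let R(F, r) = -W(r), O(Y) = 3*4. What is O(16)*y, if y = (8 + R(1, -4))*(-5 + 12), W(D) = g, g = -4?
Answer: 1008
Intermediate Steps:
W(D) = -4
O(Y) = 12
R(F, r) = 4 (R(F, r) = -1*(-4) = 4)
y = 84 (y = (8 + 4)*(-5 + 12) = 12*7 = 84)
O(16)*y = 12*84 = 1008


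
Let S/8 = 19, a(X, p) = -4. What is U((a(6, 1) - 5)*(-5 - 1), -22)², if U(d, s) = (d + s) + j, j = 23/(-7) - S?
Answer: 744769/49 ≈ 15199.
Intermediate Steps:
S = 152 (S = 8*19 = 152)
j = -1087/7 (j = 23/(-7) - 1*152 = 23*(-⅐) - 152 = -23/7 - 152 = -1087/7 ≈ -155.29)
U(d, s) = -1087/7 + d + s (U(d, s) = (d + s) - 1087/7 = -1087/7 + d + s)
U((a(6, 1) - 5)*(-5 - 1), -22)² = (-1087/7 + (-4 - 5)*(-5 - 1) - 22)² = (-1087/7 - 9*(-6) - 22)² = (-1087/7 + 54 - 22)² = (-863/7)² = 744769/49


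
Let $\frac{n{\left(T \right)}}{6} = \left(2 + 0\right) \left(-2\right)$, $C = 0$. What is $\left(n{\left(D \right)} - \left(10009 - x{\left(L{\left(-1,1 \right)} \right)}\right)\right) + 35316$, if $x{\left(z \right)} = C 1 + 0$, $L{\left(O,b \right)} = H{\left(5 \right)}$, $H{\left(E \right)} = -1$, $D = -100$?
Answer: $25283$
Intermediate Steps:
$L{\left(O,b \right)} = -1$
$x{\left(z \right)} = 0$ ($x{\left(z \right)} = 0 \cdot 1 + 0 = 0 + 0 = 0$)
$n{\left(T \right)} = -24$ ($n{\left(T \right)} = 6 \left(2 + 0\right) \left(-2\right) = 6 \cdot 2 \left(-2\right) = 6 \left(-4\right) = -24$)
$\left(n{\left(D \right)} - \left(10009 - x{\left(L{\left(-1,1 \right)} \right)}\right)\right) + 35316 = \left(-24 - \left(10009 - 0\right)\right) + 35316 = \left(-24 - \left(10009 + 0\right)\right) + 35316 = \left(-24 - 10009\right) + 35316 = -10033 + 35316 = 25283$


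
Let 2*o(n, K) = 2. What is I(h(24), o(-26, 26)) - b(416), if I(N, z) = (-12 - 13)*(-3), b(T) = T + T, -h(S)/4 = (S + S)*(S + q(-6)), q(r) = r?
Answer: -757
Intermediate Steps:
o(n, K) = 1 (o(n, K) = (½)*2 = 1)
h(S) = -8*S*(-6 + S) (h(S) = -4*(S + S)*(S - 6) = -4*2*S*(-6 + S) = -8*S*(-6 + S))
b(T) = 2*T
I(N, z) = 75 (I(N, z) = -25*(-3) = 75)
I(h(24), o(-26, 26)) - b(416) = 75 - 2*416 = 75 - 1*832 = 75 - 832 = -757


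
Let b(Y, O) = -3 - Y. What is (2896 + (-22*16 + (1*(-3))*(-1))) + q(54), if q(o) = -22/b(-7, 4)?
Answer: 5083/2 ≈ 2541.5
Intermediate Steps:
q(o) = -11/2 (q(o) = -22/(-3 - 1*(-7)) = -22/(-3 + 7) = -22/4 = -22*¼ = -11/2)
(2896 + (-22*16 + (1*(-3))*(-1))) + q(54) = (2896 + (-22*16 + (1*(-3))*(-1))) - 11/2 = (2896 + (-352 - 3*(-1))) - 11/2 = (2896 + (-352 + 3)) - 11/2 = (2896 - 349) - 11/2 = 2547 - 11/2 = 5083/2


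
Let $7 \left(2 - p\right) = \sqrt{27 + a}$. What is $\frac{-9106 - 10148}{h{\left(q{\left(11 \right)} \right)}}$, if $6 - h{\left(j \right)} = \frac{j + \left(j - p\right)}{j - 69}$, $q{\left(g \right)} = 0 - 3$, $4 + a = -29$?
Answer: $- \frac{14400759744}{4404515} + \frac{4852008 i \sqrt{6}}{4404515} \approx -3269.5 + 2.6984 i$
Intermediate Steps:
$a = -33$ ($a = -4 - 29 = -33$)
$p = 2 - \frac{i \sqrt{6}}{7}$ ($p = 2 - \frac{\sqrt{27 - 33}}{7} = 2 - \frac{\sqrt{-6}}{7} = 2 - \frac{i \sqrt{6}}{7} \approx 2.0 - 0.34993 i$)
$q{\left(g \right)} = -3$
$h{\left(j \right)} = 6 - \frac{-2 + 2 j + \frac{i \sqrt{6}}{7}}{-69 + j}$ ($h{\left(j \right)} = 6 - \frac{j - \left(2 - j - \frac{i \sqrt{6}}{7}\right)}{j - 69} = 6 - \frac{j - \left(2 - j - \frac{i \sqrt{6}}{7}\right)}{-69 + j} = 6 - \frac{j + \left(-2 + j + \frac{i \sqrt{6}}{7}\right)}{-69 + j} = 6 - \frac{-2 + 2 j + \frac{i \sqrt{6}}{7}}{-69 + j}$)
$\frac{-9106 - 10148}{h{\left(q{\left(11 \right)} \right)}} = \frac{-9106 - 10148}{\frac{1}{7} \frac{1}{-69 - 3} \left(-2884 + 28 \left(-3\right) - i \sqrt{6}\right)} = - \frac{19254}{\frac{1}{7} \frac{1}{-72} \left(-2884 - 84 - i \sqrt{6}\right)} = - \frac{19254}{\frac{1}{7} \left(- \frac{1}{72}\right) \left(-2968 - i \sqrt{6}\right)} = - \frac{19254}{\frac{53}{9} + \frac{i \sqrt{6}}{504}}$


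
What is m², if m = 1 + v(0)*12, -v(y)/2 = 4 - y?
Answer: 9025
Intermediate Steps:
v(y) = -8 + 2*y (v(y) = -2*(4 - y) = -8 + 2*y)
m = -95 (m = 1 + (-8 + 2*0)*12 = 1 + (-8 + 0)*12 = 1 - 8*12 = 1 - 96 = -95)
m² = (-95)² = 9025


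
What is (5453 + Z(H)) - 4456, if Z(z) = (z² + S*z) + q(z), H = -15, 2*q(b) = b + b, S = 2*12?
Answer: 847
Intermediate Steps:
S = 24
q(b) = b (q(b) = (b + b)/2 = (2*b)/2 = b)
Z(z) = z² + 25*z (Z(z) = (z² + 24*z) + z = z² + 25*z)
(5453 + Z(H)) - 4456 = (5453 - 15*(25 - 15)) - 4456 = (5453 - 15*10) - 4456 = (5453 - 150) - 4456 = 5303 - 4456 = 847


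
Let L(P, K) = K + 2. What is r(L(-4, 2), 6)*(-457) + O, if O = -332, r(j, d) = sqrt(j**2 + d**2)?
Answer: -332 - 914*sqrt(13) ≈ -3627.5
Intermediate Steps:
L(P, K) = 2 + K
r(j, d) = sqrt(d**2 + j**2)
r(L(-4, 2), 6)*(-457) + O = sqrt(6**2 + (2 + 2)**2)*(-457) - 332 = sqrt(36 + 4**2)*(-457) - 332 = sqrt(36 + 16)*(-457) - 332 = sqrt(52)*(-457) - 332 = (2*sqrt(13))*(-457) - 332 = -914*sqrt(13) - 332 = -332 - 914*sqrt(13)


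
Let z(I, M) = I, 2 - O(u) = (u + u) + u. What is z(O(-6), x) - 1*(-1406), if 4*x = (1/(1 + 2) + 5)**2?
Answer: 1426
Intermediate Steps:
O(u) = 2 - 3*u (O(u) = 2 - ((u + u) + u) = 2 - (2*u + u) = 2 - 3*u)
x = 64/9 (x = (1/(1 + 2) + 5)**2/4 = (1/3 + 5)**2/4 = (16/3)**2/4 = (1/4)*(256/9) = 64/9 ≈ 7.1111)
z(O(-6), x) - 1*(-1406) = (2 - 3*(-6)) - 1*(-1406) = (2 + 18) + 1406 = 20 + 1406 = 1426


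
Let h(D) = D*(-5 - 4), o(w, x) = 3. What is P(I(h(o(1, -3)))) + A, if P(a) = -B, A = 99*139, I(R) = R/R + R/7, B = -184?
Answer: 13945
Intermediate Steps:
h(D) = -9*D (h(D) = D*(-9) = -9*D)
I(R) = 1 + R/7 (I(R) = 1 + R*(⅐) = 1 + R/7)
A = 13761
P(a) = 184 (P(a) = -1*(-184) = 184)
P(I(h(o(1, -3)))) + A = 184 + 13761 = 13945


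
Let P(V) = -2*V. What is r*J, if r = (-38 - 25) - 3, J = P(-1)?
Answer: -132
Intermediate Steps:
J = 2 (J = -2*(-1) = 2)
r = -66 (r = -63 - 3 = -66)
r*J = -66*2 = -132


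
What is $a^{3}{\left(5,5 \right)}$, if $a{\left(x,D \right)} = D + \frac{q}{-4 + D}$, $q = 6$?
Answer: $1331$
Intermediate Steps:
$a{\left(x,D \right)} = D + \frac{6}{-4 + D}$ ($a{\left(x,D \right)} = D + \frac{1}{-4 + D} 6 = D + \frac{6}{-4 + D}$)
$a^{3}{\left(5,5 \right)} = \left(\frac{6 + 5^{2} - 20}{-4 + 5}\right)^{3} = \left(\frac{6 + 25 - 20}{1}\right)^{3} = \left(1 \cdot 11\right)^{3} = 11^{3} = 1331$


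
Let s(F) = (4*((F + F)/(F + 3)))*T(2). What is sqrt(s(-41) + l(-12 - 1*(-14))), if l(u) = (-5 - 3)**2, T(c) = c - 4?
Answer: 2*sqrt(4218)/19 ≈ 6.8364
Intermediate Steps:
T(c) = -4 + c
l(u) = 64 (l(u) = (-8)**2 = 64)
s(F) = -16*F/(3 + F) (s(F) = (4*((F + F)/(F + 3)))*(-4 + 2) = (4*((2*F)/(3 + F)))*(-2) = (4*(2*F/(3 + F)))*(-2) = (8*F/(3 + F))*(-2) = -16*F/(3 + F))
sqrt(s(-41) + l(-12 - 1*(-14))) = sqrt(-16*(-41)/(3 - 41) + 64) = sqrt(-16*(-41)/(-38) + 64) = sqrt(-16*(-41)*(-1/38) + 64) = sqrt(-328/19 + 64) = sqrt(888/19) = 2*sqrt(4218)/19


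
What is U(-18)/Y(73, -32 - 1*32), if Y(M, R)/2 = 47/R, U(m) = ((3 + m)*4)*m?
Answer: -34560/47 ≈ -735.32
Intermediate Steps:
U(m) = m*(12 + 4*m) (U(m) = (12 + 4*m)*m = m*(12 + 4*m))
Y(M, R) = 94/R (Y(M, R) = 2*(47/R) = 94/R)
U(-18)/Y(73, -32 - 1*32) = (4*(-18)*(3 - 18))/((94/(-32 - 1*32))) = (4*(-18)*(-15))/((94/(-32 - 32))) = 1080/((94/(-64))) = 1080/((94*(-1/64))) = 1080/(-47/32) = 1080*(-32/47) = -34560/47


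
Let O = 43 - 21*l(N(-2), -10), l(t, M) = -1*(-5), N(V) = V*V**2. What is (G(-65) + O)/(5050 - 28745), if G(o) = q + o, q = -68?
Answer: 39/4739 ≈ 0.0082296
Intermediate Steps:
N(V) = V**3
l(t, M) = 5
G(o) = -68 + o
O = -62 (O = 43 - 21*5 = 43 - 105 = -62)
(G(-65) + O)/(5050 - 28745) = ((-68 - 65) - 62)/(5050 - 28745) = (-133 - 62)/(-23695) = -195*(-1/23695) = 39/4739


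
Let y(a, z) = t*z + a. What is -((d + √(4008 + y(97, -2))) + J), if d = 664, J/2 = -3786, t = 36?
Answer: 6908 - √4033 ≈ 6844.5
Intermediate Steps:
J = -7572 (J = 2*(-3786) = -7572)
y(a, z) = a + 36*z (y(a, z) = 36*z + a = a + 36*z)
-((d + √(4008 + y(97, -2))) + J) = -((664 + √(4008 + (97 + 36*(-2)))) - 7572) = -((664 + √(4008 + (97 - 72))) - 7572) = -((664 + √(4008 + 25)) - 7572) = -((664 + √4033) - 7572) = -(-6908 + √4033) = 6908 - √4033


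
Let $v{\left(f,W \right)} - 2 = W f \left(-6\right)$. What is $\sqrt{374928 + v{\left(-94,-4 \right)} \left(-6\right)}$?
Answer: $2 \sqrt{97113} \approx 623.26$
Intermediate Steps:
$v{\left(f,W \right)} = 2 - 6 W f$ ($v{\left(f,W \right)} = 2 + W f \left(-6\right) = 2 - 6 W f$)
$\sqrt{374928 + v{\left(-94,-4 \right)} \left(-6\right)} = \sqrt{374928 + \left(2 - \left(-24\right) \left(-94\right)\right) \left(-6\right)} = \sqrt{374928 + \left(2 - 2256\right) \left(-6\right)} = \sqrt{374928 - -13524} = \sqrt{374928 + 13524} = \sqrt{388452} = 2 \sqrt{97113}$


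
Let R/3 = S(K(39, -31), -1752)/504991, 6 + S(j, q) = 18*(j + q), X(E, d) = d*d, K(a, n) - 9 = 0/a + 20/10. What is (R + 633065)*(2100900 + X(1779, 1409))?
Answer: 1306319512660980323/504991 ≈ 2.5868e+12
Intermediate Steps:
K(a, n) = 11 (K(a, n) = 9 + (0/a + 20/10) = 9 + (0 + 20*(⅒)) = 9 + (0 + 2) = 9 + 2 = 11)
X(E, d) = d²
S(j, q) = -6 + 18*j + 18*q (S(j, q) = -6 + 18*(j + q) = -6 + (18*j + 18*q) = -6 + 18*j + 18*q)
R = -94032/504991 (R = 3*((-6 + 18*11 + 18*(-1752))/504991) = 3*((-6 + 198 - 31536)*(1/504991)) = 3*(-31344*1/504991) = 3*(-31344/504991) = -94032/504991 ≈ -0.18621)
(R + 633065)*(2100900 + X(1779, 1409)) = (-94032/504991 + 633065)*(2100900 + 1409²) = 319692033383*(2100900 + 1985281)/504991 = (319692033383/504991)*4086181 = 1306319512660980323/504991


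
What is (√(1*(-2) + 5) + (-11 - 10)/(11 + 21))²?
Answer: 3513/1024 - 21*√3/16 ≈ 1.1573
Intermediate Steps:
(√(1*(-2) + 5) + (-11 - 10)/(11 + 21))² = (√(-2 + 5) - 21/32)² = (√3 - 21*1/32)² = (√3 - 21/32)² = (-21/32 + √3)²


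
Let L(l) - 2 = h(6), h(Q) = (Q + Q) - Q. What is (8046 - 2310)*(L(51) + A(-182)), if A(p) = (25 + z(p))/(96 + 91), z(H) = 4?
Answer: 8747400/187 ≈ 46778.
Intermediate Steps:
h(Q) = Q (h(Q) = 2*Q - Q = Q)
L(l) = 8 (L(l) = 2 + 6 = 8)
A(p) = 29/187 (A(p) = (25 + 4)/(96 + 91) = 29/187)
(8046 - 2310)*(L(51) + A(-182)) = (8046 - 2310)*(8 + 29/187) = 5736*(1525/187) = 8747400/187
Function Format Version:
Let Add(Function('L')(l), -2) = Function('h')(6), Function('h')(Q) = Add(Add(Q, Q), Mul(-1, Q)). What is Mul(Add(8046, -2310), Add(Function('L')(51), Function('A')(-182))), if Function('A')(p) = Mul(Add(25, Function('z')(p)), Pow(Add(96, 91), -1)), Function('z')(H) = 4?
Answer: Rational(8747400, 187) ≈ 46778.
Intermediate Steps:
Function('h')(Q) = Q (Function('h')(Q) = Add(Mul(2, Q), Mul(-1, Q)) = Q)
Function('L')(l) = 8 (Function('L')(l) = Add(2, 6) = 8)
Function('A')(p) = Rational(29, 187) (Function('A')(p) = Mul(Add(25, 4), Pow(Add(96, 91), -1)) = Mul(29, Pow(187, -1)) = Mul(29, Rational(1, 187)) = Rational(29, 187))
Mul(Add(8046, -2310), Add(Function('L')(51), Function('A')(-182))) = Mul(Add(8046, -2310), Add(8, Rational(29, 187))) = Mul(5736, Rational(1525, 187)) = Rational(8747400, 187)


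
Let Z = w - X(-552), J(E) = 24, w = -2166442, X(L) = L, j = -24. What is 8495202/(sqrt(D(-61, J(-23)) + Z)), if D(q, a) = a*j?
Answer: -4247601*I*sqrt(2166466)/1083233 ≈ -5771.6*I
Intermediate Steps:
D(q, a) = -24*a (D(q, a) = a*(-24) = -24*a)
Z = -2165890 (Z = -2166442 - 1*(-552) = -2166442 + 552 = -2165890)
8495202/(sqrt(D(-61, J(-23)) + Z)) = 8495202/(sqrt(-24*24 - 2165890)) = 8495202/(sqrt(-576 - 2165890)) = 8495202/(sqrt(-2166466)) = 8495202/((I*sqrt(2166466))) = 8495202*(-I*sqrt(2166466)/2166466) = -4247601*I*sqrt(2166466)/1083233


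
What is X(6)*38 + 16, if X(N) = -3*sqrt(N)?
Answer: 16 - 114*sqrt(6) ≈ -263.24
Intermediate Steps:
X(6)*38 + 16 = -3*sqrt(6)*38 + 16 = -114*sqrt(6) + 16 = 16 - 114*sqrt(6)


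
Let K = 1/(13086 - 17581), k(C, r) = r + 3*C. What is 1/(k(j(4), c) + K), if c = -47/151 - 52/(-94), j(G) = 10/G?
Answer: 63802030/493936861 ≈ 0.12917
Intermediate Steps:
c = 1717/7097 (c = -47*1/151 - 52*(-1/94) = -47/151 + 26/47 = 1717/7097 ≈ 0.24193)
K = -1/4495 (K = 1/(-4495) = -1/4495 ≈ -0.00022247)
1/(k(j(4), c) + K) = 1/((1717/7097 + 3*(10/4)) - 1/4495) = 1/((1717/7097 + 3*(10*(¼))) - 1/4495) = 1/((1717/7097 + 3*(5/2)) - 1/4495) = 1/((1717/7097 + 15/2) - 1/4495) = 1/(109889/14194 - 1/4495) = 1/(493936861/63802030) = 63802030/493936861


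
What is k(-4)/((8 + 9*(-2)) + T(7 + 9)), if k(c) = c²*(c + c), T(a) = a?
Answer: -64/3 ≈ -21.333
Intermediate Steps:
k(c) = 2*c³ (k(c) = c²*(2*c) = 2*c³)
k(-4)/((8 + 9*(-2)) + T(7 + 9)) = (2*(-4)³)/((8 + 9*(-2)) + (7 + 9)) = (2*(-64))/((8 - 18) + 16) = -128/(-10 + 16) = -128/6 = (⅙)*(-128) = -64/3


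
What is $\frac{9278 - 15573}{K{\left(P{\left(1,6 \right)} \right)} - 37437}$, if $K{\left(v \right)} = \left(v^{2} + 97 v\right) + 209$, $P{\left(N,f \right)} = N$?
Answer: $\frac{1259}{7426} \approx 0.16954$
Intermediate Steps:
$K{\left(v \right)} = 209 + v^{2} + 97 v$
$\frac{9278 - 15573}{K{\left(P{\left(1,6 \right)} \right)} - 37437} = \frac{9278 - 15573}{\left(209 + 1^{2} + 97 \cdot 1\right) - 37437} = - \frac{6295}{\left(209 + 1 + 97\right) - 37437} = - \frac{6295}{307 - 37437} = - \frac{6295}{-37130} = \left(-6295\right) \left(- \frac{1}{37130}\right) = \frac{1259}{7426}$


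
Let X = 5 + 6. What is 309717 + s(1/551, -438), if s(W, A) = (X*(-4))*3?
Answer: 309585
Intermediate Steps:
X = 11
s(W, A) = -132 (s(W, A) = (11*(-4))*3 = -44*3 = -132)
309717 + s(1/551, -438) = 309717 - 132 = 309585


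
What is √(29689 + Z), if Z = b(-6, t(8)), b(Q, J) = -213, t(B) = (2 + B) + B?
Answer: 2*√7369 ≈ 171.69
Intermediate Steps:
t(B) = 2 + 2*B
Z = -213
√(29689 + Z) = √(29689 - 213) = √29476 = 2*√7369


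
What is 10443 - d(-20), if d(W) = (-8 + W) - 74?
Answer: 10545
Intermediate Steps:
d(W) = -82 + W
10443 - d(-20) = 10443 - (-82 - 20) = 10443 - 1*(-102) = 10443 + 102 = 10545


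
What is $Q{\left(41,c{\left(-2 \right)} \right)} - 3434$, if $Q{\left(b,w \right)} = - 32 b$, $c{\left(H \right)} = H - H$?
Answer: $-4746$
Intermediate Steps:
$c{\left(H \right)} = 0$
$Q{\left(41,c{\left(-2 \right)} \right)} - 3434 = \left(-32\right) 41 - 3434 = -1312 - 3434 = -4746$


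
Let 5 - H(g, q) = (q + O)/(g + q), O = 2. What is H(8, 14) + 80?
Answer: 927/11 ≈ 84.273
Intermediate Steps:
H(g, q) = 5 - (2 + q)/(g + q) (H(g, q) = 5 - (q + 2)/(g + q) = 5 - (2 + q)/(g + q))
H(8, 14) + 80 = (-2 + 4*14 + 5*8)/(8 + 14) + 80 = (-2 + 56 + 40)/22 + 80 = (1/22)*94 + 80 = 47/11 + 80 = 927/11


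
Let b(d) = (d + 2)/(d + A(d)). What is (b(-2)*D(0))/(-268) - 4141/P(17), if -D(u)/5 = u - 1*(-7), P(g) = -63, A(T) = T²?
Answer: 4141/63 ≈ 65.730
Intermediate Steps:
D(u) = -35 - 5*u (D(u) = -5*(u - 1*(-7)) = -5*(u + 7) = -5*(7 + u) = -35 - 5*u)
b(d) = (2 + d)/(d + d²) (b(d) = (d + 2)/(d + d²) = (2 + d)/(d + d²))
(b(-2)*D(0))/(-268) - 4141/P(17) = (((2 - 2)/((-2)*(1 - 2)))*(-35 - 5*0))/(-268) - 4141/(-63) = ((-½*0/(-1))*(-35 + 0))*(-1/268) - 4141*(-1/63) = (-½*(-1)*0*(-35))*(-1/268) + 4141/63 = (0*(-35))*(-1/268) + 4141/63 = 0*(-1/268) + 4141/63 = 0 + 4141/63 = 4141/63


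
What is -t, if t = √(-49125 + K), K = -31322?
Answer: -I*√80447 ≈ -283.63*I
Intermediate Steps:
t = I*√80447 (t = √(-49125 - 31322) = √(-80447) = I*√80447 ≈ 283.63*I)
-t = -I*√80447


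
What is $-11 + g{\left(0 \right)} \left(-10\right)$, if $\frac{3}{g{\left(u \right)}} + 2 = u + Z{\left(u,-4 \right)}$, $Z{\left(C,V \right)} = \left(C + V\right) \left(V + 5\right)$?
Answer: $-6$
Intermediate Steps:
$Z{\left(C,V \right)} = \left(5 + V\right) \left(C + V\right)$ ($Z{\left(C,V \right)} = \left(C + V\right) \left(5 + V\right) = \left(5 + V\right) \left(C + V\right)$)
$g{\left(u \right)} = \frac{3}{-6 + 2 u}$ ($g{\left(u \right)} = \frac{3}{-2 + \left(u + \left(\left(-4\right)^{2} + 5 u + 5 \left(-4\right) + u \left(-4\right)\right)\right)} = \frac{3}{-2 + \left(u + \left(16 + 5 u - 20 - 4 u\right)\right)} = \frac{3}{-2 + \left(u + \left(-4 + u\right)\right)} = \frac{3}{-2 + \left(-4 + 2 u\right)} = \frac{3}{-6 + 2 u}$)
$-11 + g{\left(0 \right)} \left(-10\right) = -11 + \frac{3}{2 \left(-3 + 0\right)} \left(-10\right) = -11 + \frac{3}{2 \left(-3\right)} \left(-10\right) = -11 + \frac{3}{2} \left(- \frac{1}{3}\right) \left(-10\right) = -11 - -5 = -11 + 5 = -6$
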